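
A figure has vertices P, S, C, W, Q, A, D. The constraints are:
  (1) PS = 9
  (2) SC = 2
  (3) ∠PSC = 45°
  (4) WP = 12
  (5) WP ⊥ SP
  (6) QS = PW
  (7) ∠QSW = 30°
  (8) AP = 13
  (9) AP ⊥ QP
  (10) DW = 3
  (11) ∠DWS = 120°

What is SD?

Step 1: By the law of cosines on triangle SPW: SW² = 9² + 12² − 2·9·12·cos(90°) = 225, so SW = 15.
Step 2: By the law of cosines on triangle SWD: SD² = 15² + 3² − 2·15·3·cos(120°) = 279, so SD = 3·√31.

Therefore, the length of SD = 3·√31.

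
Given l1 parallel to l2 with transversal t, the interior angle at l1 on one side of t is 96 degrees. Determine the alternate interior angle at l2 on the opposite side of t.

Alternate interior angles lie on opposite sides of the transversal, between the parallel lines.
By the alternate interior angle theorem, they are equal: 96 degrees.

96 degrees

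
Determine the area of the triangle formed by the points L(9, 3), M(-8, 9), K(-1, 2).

Shoelace: Area = (1/2)|9(9-2) + -8(2-3) + -1(3-9)| = (1/2)(77) = 77/2

77/2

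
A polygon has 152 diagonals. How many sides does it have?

Using d = n(n - 3)/2, we solve 152 = n(n - 3)/2.
So n(n - 3) = 304.
Testing n = 19: 19 * 16 = 304 = 304. Correct.
The polygon has 19 sides.

19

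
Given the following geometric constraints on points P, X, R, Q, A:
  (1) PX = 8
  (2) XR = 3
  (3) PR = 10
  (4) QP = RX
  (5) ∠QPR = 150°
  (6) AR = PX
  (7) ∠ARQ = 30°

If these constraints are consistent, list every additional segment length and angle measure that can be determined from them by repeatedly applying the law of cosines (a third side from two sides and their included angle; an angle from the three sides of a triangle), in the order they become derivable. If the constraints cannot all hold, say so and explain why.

The constraints are consistent. Derivable facts, in order:
After 1 step:
- RQ ≈ 12.69
- ∠PRX = 41.41°
- ∠PXR = 124.23°
- ∠RPX = 14.36°
After 2 steps:
- QA ≈ 7.01
- ∠PQR = 23.21°
- ∠PRQ = 6.79°
After 3 steps:
- ∠AQR = 34.78°
- ∠QAR = 115.22°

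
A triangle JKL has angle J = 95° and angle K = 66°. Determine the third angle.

angle L = 180 - 95 - 66 = 19 degrees.

19 degrees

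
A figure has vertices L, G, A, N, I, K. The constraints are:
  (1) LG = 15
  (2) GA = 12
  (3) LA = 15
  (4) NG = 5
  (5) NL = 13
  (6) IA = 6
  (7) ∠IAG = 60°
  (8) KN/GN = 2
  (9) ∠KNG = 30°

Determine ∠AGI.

Step 1: By the law of cosines on triangle GAI: GI² = 12² + 6² − 2·12·6·cos(60°) = 108, so GI = 6·√3.
Step 2: By the inverse law of cosines on triangle AGI: cos(∠AGI) = (12² + (6·√3)² − 6²) / (2·12·6·√3) = 216/249.42 = 0.866, so ∠AGI = 30°.

Therefore, the measure of angle ∠AGI = 30°.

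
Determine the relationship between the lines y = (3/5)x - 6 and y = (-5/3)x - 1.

Slope of line 1: m1 = 3/5
Slope of line 2: m2 = -5/3
Two lines are perpendicular when the product of their slopes is -1 (negative reciprocals).
m1 * m2 = (3/5) * (-5/3) = -1, confirming perpendicularity.

Perpendicular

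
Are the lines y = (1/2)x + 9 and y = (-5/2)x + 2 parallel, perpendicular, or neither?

Slope of line 1: m1 = 1/2
Slope of line 2: m2 = -5/2
m1 != m2 (1/2 != -5/2), so not parallel.
m1 * m2 = (1/2) * (-5/2) = -5/4 != -1, so not perpendicular.
The lines are neither parallel nor perpendicular.

Neither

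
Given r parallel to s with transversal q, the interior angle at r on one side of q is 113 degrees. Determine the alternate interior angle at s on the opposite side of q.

Alternate interior angles are equal: 113 degrees.

113 degrees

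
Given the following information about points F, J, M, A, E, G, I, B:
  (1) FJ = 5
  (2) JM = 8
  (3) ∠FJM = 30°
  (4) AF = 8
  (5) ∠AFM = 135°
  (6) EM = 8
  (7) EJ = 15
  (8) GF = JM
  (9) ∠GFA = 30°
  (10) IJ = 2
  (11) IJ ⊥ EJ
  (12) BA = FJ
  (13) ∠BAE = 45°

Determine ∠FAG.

From the given relations: GF = JM = 8.
Step 1: By the law of cosines on triangle AFG: AG² = 8² + 8² − 2·8·8·cos(30°) = 17.15, so AG ≈ 4.14.
Step 2: By the inverse law of cosines on triangle FAG: cos(∠FAG) = (8² + 4.14² − 8²) / (2·8·4.14) = 17.15/66.26 = 0.2588, so ∠FAG = 75°.

Therefore, the measure of angle ∠FAG = 75°.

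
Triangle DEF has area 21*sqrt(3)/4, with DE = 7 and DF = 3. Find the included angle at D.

sin(C) = 2 * 21*sqrt(3)/4 / (7 * 3) = sqrt(3)/2, so C = arcsin(sqrt(3)/2) = 60°.
Since sin(180° - C) = sin(C), the obtuse angle 120° gives the same area, so C = 60° or C = 120°.

60° or 120°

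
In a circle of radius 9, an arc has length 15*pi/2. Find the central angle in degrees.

θ = 360 × 15*pi/2 / (2π × 9) = 150° (rearranging arc length formula).

150°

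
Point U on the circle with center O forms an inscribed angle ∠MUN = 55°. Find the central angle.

The inscribed angle theorem states that a central angle is always twice any inscribed angle that subtends the same arc.
Since the inscribed angle is 55°, the central angle = 2 × 55° = 110°.

110°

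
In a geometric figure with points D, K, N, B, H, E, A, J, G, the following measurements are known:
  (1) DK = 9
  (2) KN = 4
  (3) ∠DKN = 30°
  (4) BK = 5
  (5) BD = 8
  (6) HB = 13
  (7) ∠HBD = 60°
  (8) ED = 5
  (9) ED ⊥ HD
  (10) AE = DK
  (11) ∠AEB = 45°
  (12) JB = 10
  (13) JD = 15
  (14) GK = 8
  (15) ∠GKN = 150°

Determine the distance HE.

Step 1: By the law of cosines on triangle DBH: DH² = 8² + 13² − 2·8·13·cos(60°) = 129, so DH = √129.
Step 2: By the law of cosines on triangle HDE: HE² = √129² + 5² − 2·√129·5·cos(90°) = 154, so HE = √154.

Therefore, the length of HE = √154.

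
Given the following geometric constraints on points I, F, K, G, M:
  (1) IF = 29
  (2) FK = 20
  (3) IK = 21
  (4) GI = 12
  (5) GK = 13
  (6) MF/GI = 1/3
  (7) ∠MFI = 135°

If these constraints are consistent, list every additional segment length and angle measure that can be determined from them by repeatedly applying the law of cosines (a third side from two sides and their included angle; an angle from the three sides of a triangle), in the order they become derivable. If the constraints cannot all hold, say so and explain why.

The constraints are consistent. Derivable facts, in order:
After 1 step:
- IM ≈ 31.95
- ∠FIK = 43.6°
- ∠FKI = 90°
- ∠GIK = 34.37°
- ∠GKI = 31.41°
- ∠IFK = 46.4°
- ∠IGK = 114.22°
After 2 steps:
- ∠FIM = 5.08°
- ∠FMI = 39.92°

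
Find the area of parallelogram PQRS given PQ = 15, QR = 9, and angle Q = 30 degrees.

Area = a * b * sin(theta)
Area = 15 * 9 * sin(30 degrees)
Area = 135 * 1/2
Area = 135/2

135/2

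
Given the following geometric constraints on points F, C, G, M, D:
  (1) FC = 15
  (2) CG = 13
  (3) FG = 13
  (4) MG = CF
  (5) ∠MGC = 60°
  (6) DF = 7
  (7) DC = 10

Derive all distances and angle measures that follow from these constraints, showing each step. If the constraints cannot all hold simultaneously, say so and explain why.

The constraints are consistent.

From the given relations:
  MG = CF = 15

Step 1: From CG = 13, GM = 15, and ∠CGM = 60°, by the law of cosines:
  CM² = CG² + GM² - 2·CG·GM·cos(60°) = 169 + 225 - 195 = 199
  CM = √199

Step 2: From FC = 15, FD = 7, CD = 10, by the inverse law of cosines:
  cos(∠CFD) = (FC² + FD² - CD²) / (2·FC·FD)
  ∠CFD = 34.05°

Step 3: From FC = 15, FG = 13, CG = 13, by the inverse law of cosines:
  cos(∠CFG) = (FC² + FG² - CG²) / (2·FC·FG)
  ∠CFG = 54.77°

Step 4: From CD = 10, CF = 15, DF = 7, by the inverse law of cosines:
  cos(∠DCF) = (CD² + CF² - DF²) / (2·CD·CF)
  ∠DCF = 23.07°

Step 5: From CF = 15, CG = 13, FG = 13, by the inverse law of cosines:
  cos(∠FCG) = (CF² + CG² - FG²) / (2·CF·CG)
  ∠FCG = 54.77°

Step 6: From GC = 13, GF = 13, CF = 15, by the inverse law of cosines:
  cos(∠CGF) = (GC² + GF² - CF²) / (2·GC·GF)
  ∠CGF = 70.47°

Step 7: From DC = 10, DF = 7, CF = 15, by the inverse law of cosines:
  cos(∠CDF) = (DC² + DF² - CF²) / (2·DC·DF)
  ∠CDF = 122.88°

Step 8: From CG = 13, CM = √199, GM = 15, by the inverse law of cosines:
  cos(∠GCM) = (CG² + CM² - GM²) / (2·CG·CM)
  ∠GCM = 67.05°

Step 9: From MC = √199, MG = 15, CG = 13, by the inverse law of cosines:
  cos(∠CMG) = (MC² + MG² - CG²) / (2·MC·MG)
  ∠CMG = 52.95°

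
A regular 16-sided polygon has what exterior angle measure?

Each exterior angle of a regular n-gon is 360 / n.
For n = 16: 360 / 16 = 45/2 degrees.

45/2 degrees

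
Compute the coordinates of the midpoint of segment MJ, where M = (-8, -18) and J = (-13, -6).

M = ((x₁ + x₂)/2, (y₁ + y₂)/2)
= ((-8 + -13)/2, (-18 + -6)/2)
= (-21/2, -24/2) = (-21/2, -12)

(-21/2, -12)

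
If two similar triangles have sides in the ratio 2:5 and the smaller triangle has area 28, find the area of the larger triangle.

For similar figures, the area ratio equals the square of the side ratio.
Side ratio (the smaller triangle to the larger triangle) = 2:5, so area ratio = 2^2:5^2 = 4:25.
If the area of the smaller triangle is 28, then the area of the larger triangle = 28 * (25/4) = 175.

175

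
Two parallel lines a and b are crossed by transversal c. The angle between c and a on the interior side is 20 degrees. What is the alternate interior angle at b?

Alternate interior angles formed by parallel lines and a transversal are equal.
The given angle is 20 degrees.
The alternate interior angle = 20 degrees.

20 degrees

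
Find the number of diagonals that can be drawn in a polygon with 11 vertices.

The number of diagonals in an n-gon is n(n - 3)/2.
For n = 11: 11(11 - 3)/2 = 11 × 8 / 2 = 44.

44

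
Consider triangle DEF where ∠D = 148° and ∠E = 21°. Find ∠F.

angle F = 180 - 148 - 21 = 11 degrees.

11 degrees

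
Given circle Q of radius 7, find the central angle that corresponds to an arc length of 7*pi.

The full circumference is 2πr = 14*pi.
The arc is 7*pi / 14*pi = 1/2 of the full circle.
So the central angle = 1/2 × 360° = 180°.

180°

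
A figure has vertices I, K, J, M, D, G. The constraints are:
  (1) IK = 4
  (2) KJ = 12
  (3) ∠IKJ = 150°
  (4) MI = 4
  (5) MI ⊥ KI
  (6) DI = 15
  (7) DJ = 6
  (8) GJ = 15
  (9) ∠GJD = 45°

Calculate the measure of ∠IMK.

Step 1: By the law of cosines on triangle MIK: MK² = 4² + 4² − 2·4·4·cos(90°) = 32, so MK = 4·√2.
Step 2: By the inverse law of cosines on triangle IMK: cos(∠IMK) = (4² + (4·√2)² − 4²) / (2·4·4·√2) = 32/45.25 = 0.7071, so ∠IMK = 45°.

Therefore, the measure of angle ∠IMK = 45°.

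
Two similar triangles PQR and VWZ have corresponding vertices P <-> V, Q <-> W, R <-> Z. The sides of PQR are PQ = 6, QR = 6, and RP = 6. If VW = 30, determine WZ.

Since the triangles are similar, the ratio of corresponding sides is constant.
Scale factor k = VW / PQ = 30 / 6 = 5
WZ = k * QR = 5 * 6 = 30

30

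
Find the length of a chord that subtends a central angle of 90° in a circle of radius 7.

Drop a perpendicular from the center to the chord, bisecting both the chord and the central angle.
Each half-chord = r sin(θ/2) = 7 sin(45°).
The full chord = 2 × 7 × sin(45°) = 7*sqrt(2).

7*sqrt(2)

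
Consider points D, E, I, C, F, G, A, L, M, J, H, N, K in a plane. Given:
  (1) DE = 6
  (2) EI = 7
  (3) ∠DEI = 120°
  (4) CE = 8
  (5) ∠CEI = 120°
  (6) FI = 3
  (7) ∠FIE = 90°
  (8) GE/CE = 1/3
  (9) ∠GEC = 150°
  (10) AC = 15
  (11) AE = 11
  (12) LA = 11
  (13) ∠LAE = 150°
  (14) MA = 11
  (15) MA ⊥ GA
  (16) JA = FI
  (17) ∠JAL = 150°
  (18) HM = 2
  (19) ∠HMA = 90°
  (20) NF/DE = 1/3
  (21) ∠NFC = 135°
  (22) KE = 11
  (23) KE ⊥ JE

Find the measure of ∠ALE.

Step 1: By the law of cosines on triangle LAE: LE² = 11² + 11² − 2·11·11·cos(150°) = 451.58, so LE ≈ 21.25.
Step 2: By the inverse law of cosines on triangle ALE: cos(∠ALE) = (11² + 21.25² − 11²) / (2·11·21.25) = 451.58/467.51 = 0.9659, so ∠ALE = 15°.

Therefore, the measure of angle ∠ALE = 15°.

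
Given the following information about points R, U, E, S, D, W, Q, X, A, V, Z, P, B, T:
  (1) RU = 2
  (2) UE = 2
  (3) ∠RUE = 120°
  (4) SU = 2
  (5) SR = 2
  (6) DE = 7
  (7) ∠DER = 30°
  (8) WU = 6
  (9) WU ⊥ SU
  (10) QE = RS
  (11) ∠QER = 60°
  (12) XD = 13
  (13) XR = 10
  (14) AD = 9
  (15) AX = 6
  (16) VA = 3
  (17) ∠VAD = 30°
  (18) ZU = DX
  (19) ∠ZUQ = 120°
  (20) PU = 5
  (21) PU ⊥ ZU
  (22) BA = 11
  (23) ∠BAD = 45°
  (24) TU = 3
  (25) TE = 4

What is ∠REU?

Step 1: By the law of cosines on triangle EUR: ER² = 2² + 2² − 2·2·2·cos(120°) = 12, so ER = 2·√3.
Step 2: By the inverse law of cosines on triangle REU: cos(∠REU) = ((2·√3)² + 2² − 2²) / (2·2·√3·2) = 12/13.86 = 0.866, so ∠REU = 30°.

Therefore, the measure of angle ∠REU = 30°.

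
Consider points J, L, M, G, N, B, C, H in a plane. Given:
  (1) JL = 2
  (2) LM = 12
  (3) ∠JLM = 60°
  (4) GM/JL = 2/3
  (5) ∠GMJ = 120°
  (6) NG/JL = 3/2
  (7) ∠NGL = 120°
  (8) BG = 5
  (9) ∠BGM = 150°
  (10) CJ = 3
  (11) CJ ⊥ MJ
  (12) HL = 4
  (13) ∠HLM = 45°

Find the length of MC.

Step 1: By the law of cosines on triangle JLM: JM² = 2² + 12² − 2·2·12·cos(60°) = 124, so JM = 2·√31.
Step 2: By the law of cosines on triangle MJC: MC² = (2·√31)² + 3² − 2·2·√31·3·cos(90°) = 133, so MC = √133.

Therefore, the length of MC = √133.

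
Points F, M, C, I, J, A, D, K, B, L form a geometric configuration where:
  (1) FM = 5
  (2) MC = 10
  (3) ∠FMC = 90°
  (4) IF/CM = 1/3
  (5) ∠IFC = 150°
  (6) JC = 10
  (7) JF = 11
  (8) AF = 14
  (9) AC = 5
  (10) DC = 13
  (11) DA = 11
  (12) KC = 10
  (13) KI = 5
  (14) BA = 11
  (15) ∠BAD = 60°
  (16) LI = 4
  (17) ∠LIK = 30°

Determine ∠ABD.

Step 1: By the law of cosines on triangle BAD: BD² = 11² + 11² − 2·11·11·cos(60°) = 121, so BD = 11.
Step 2: By the inverse law of cosines on triangle ABD: cos(∠ABD) = (11² + 11² − 11²) / (2·11·11) = 121/242 = 0.5, so ∠ABD = 60°.

Therefore, the measure of angle ∠ABD = 60°.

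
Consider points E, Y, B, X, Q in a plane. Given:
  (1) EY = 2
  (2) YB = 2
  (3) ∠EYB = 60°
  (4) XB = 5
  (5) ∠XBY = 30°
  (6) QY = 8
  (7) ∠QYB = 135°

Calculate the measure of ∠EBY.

Step 1: By the law of cosines on triangle BYE: BE² = 2² + 2² − 2·2·2·cos(60°) = 4, so BE = 2.
Step 2: By the inverse law of cosines on triangle EBY: cos(∠EBY) = (2² + 2² − 2²) / (2·2·2) = 4/8 = 0.5, so ∠EBY = 60°.

Therefore, the measure of angle ∠EBY = 60°.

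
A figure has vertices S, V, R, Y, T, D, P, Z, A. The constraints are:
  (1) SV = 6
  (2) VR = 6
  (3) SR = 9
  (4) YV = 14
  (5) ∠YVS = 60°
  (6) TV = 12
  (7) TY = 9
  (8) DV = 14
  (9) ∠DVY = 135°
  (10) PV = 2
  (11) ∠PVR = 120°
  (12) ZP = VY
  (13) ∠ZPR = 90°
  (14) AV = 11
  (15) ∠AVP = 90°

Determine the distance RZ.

From the given relations: ZP = VY = 14.
Step 1: By the law of cosines on triangle PVR: PR² = 2² + 6² − 2·2·6·cos(120°) = 52, so PR = 2·√13.
Step 2: By the law of cosines on triangle RPZ: RZ² = (2·√13)² + 14² − 2·2·√13·14·cos(90°) = 248, so RZ = 2·√62.

Therefore, the length of RZ = 2·√62.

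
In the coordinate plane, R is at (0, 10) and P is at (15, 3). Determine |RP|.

d = sqrt((15)^2 + (-7)^2) = sqrt(274)

sqrt(274)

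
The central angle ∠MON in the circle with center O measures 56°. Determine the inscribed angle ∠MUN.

By the inscribed angle theorem, the inscribed angle is half the central angle.
Inscribed angle = 56° / 2 = 28°

28°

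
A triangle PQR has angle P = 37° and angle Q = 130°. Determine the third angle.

angle R = 180 - 37 - 130 = 13 degrees.

13 degrees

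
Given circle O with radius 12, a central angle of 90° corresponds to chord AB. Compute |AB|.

Drop a perpendicular from the center to the chord, bisecting both the chord and the central angle.
Each half-chord = r sin(θ/2) = 12 sin(45°).
The full chord = 2 × 12 × sin(45°) = 12*sqrt(2).

12*sqrt(2)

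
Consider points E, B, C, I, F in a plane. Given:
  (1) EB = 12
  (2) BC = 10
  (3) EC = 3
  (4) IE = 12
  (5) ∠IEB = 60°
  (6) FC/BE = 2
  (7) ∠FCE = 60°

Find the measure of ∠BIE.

Step 1: By the law of cosines on triangle IEB: IB² = 12² + 12² − 2·12·12·cos(60°) = 144, so IB = 12.
Step 2: By the inverse law of cosines on triangle BIE: cos(∠BIE) = (12² + 12² − 12²) / (2·12·12) = 144/288 = 0.5, so ∠BIE = 60°.

Therefore, the measure of angle ∠BIE = 60°.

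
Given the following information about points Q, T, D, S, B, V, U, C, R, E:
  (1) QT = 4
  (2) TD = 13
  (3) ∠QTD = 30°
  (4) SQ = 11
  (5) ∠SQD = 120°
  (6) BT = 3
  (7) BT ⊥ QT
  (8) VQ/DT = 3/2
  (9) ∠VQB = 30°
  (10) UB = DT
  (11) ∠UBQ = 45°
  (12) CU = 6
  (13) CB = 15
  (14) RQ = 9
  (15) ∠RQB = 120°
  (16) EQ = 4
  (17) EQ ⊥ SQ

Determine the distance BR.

Step 1: By the law of cosines on triangle BTQ: BQ² = 3² + 4² − 2·3·4·cos(90°) = 25, so BQ = 5.
Step 2: By the law of cosines on triangle BQR: BR² = 5² + 9² − 2·5·9·cos(120°) = 151, so BR = √151.

Therefore, the length of BR = √151.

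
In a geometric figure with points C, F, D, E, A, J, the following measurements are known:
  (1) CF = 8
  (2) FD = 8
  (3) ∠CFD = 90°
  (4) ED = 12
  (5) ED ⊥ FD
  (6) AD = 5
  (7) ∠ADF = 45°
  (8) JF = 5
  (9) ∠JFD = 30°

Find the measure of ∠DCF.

Step 1: By the law of cosines on triangle CFD: CD² = 8² + 8² − 2·8·8·cos(90°) = 128, so CD = 8·√2.
Step 2: By the inverse law of cosines on triangle DCF: cos(∠DCF) = ((8·√2)² + 8² − 8²) / (2·8·√2·8) = 128/181.02 = 0.7071, so ∠DCF = 45°.

Therefore, the measure of angle ∠DCF = 45°.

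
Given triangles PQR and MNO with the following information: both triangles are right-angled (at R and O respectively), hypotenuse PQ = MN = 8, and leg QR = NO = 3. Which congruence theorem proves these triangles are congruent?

Consider the given information: both triangles are right-angled (at R and O respectively), hypotenuse PQ = MN = 8, and leg QR = NO = 3
This is not ASA or AAS: ASA requires two angles and the side between them. AAS requires two angles and a non-included side.
The correct criterion is HL. The hypotenuse and one leg of two right triangles are equal (Hypotenuse-Leg).

HL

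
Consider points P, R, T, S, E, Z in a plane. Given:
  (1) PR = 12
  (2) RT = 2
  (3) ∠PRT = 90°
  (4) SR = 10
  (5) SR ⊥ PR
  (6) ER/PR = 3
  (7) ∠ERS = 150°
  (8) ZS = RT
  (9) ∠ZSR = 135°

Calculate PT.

Step 1: By the law of cosines on triangle PRT: PT² = 12² + 2² − 2·12·2·cos(90°) = 148, so PT = 2·√37.

Therefore, the length of PT = 2·√37.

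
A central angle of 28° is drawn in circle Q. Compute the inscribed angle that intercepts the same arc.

By the inscribed angle theorem, the inscribed angle is half the central angle.
Inscribed angle = 28° / 2 = 14°

14°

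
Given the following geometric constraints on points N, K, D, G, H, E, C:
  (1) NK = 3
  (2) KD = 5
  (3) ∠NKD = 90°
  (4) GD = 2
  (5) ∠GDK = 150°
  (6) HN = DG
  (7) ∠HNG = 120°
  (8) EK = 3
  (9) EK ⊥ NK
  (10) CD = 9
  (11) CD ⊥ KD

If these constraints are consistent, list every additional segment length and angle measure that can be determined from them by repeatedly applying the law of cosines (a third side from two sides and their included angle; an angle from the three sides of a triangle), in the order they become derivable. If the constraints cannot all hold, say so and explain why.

The constraints are consistent. Derivable facts, in order:
After 1 step:
- KC = √106
- KG ≈ 6.81
- ND = √34
- NE = 3·√2
After 2 steps:
- ∠CKD = 60.95°
- ∠DCK = 29.05°
- ∠DGK = 21.55°
- ∠DKG = 8.45°
- ∠DNK = 59.04°
- ∠ENK = 45°
- ∠KDN = 30.96°
- ∠KEN = 45°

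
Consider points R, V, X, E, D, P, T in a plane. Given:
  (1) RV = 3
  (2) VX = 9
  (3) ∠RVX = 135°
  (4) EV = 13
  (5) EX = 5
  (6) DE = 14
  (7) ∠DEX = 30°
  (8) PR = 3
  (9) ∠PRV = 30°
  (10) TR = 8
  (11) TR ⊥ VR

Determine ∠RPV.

Step 1: By the law of cosines on triangle PRV: PV² = 3² + 3² − 2·3·3·cos(30°) = 2.41, so PV ≈ 1.55.
Step 2: By the inverse law of cosines on triangle RPV: cos(∠RPV) = (3² + 1.55² − 3²) / (2·3·1.55) = 2.41/9.32 = 0.2588, so ∠RPV = 75°.

Therefore, the measure of angle ∠RPV = 75°.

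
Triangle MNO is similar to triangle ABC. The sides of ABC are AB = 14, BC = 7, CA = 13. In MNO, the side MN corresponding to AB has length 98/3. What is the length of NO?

k = 98/3/14 = 7/3. NO = 7/3 * 7 = 49/3.

49/3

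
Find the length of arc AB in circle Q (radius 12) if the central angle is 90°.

Arc length = 2πr × θ/360
= 2π × 12 × 1/4
= 6*pi

6*pi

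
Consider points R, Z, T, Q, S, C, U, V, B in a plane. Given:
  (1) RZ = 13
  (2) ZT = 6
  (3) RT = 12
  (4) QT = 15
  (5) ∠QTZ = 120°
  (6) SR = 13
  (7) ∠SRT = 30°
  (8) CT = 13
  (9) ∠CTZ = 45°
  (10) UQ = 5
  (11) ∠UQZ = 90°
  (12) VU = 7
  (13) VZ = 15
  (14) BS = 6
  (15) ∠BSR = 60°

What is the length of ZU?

Step 1: By the law of cosines on triangle ZTQ: ZQ² = 6² + 15² − 2·6·15·cos(120°) = 351, so ZQ = 3·√39.
Step 2: By the law of cosines on triangle ZQU: ZU² = (3·√39)² + 5² − 2·3·√39·5·cos(90°) = 376, so ZU = 2·√94.

Therefore, the length of ZU = 2·√94.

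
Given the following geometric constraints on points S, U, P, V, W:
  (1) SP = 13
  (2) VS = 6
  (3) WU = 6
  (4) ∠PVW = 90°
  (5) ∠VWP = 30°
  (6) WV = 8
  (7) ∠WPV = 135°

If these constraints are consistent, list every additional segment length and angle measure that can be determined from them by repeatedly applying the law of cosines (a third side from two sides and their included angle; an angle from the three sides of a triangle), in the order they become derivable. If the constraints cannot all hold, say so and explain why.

These constraints are not satisfiable: (4), (5) and (7) are the three interior angles of triangle PVW, which must sum to 180°, but 90° + 30° + 135° = 255°. No planar figure meets all of them, so nothing further can be derived.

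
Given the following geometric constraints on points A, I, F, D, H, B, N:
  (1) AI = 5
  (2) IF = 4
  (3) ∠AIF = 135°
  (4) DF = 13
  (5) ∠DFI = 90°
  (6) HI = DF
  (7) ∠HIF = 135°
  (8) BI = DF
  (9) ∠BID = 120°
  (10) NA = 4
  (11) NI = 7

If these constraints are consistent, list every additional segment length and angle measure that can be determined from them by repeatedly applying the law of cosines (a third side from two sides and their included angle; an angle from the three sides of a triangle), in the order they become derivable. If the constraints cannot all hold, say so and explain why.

The constraints are consistent. Derivable facts, in order:
After 1 step:
- AF ≈ 8.32
- FH ≈ 16.08
- ID = √185
- ∠AIN = 34.05°
- ∠ANI = 44.42°
- ∠IAN = 101.54°
After 2 steps:
- DB ≈ 23.04
- ∠AFI = 25.14°
- ∠DIF = 72.9°
- ∠FAI = 19.86°
- ∠FDI = 17.1°
- ∠FHI = 10.13°
- ∠HFI = 34.87°
After 3 steps:
- ∠BDI = 29.25°
- ∠DBI = 30.75°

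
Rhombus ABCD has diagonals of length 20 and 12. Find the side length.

In a rhombus, the diagonals bisect each other perpendicularly, creating four congruent right triangles.
Each triangle has legs 10 (half of 20) and 6 (half of 12).
The hypotenuse of each right triangle is a side of the rhombus:
side = sqrt(10^2 + 6^2) = sqrt(136) = 2*sqrt(34)

2*sqrt(34)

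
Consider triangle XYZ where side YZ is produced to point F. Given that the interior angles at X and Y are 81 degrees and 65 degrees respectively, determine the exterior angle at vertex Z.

Exterior angle = 81 + 65 = 146 degrees (exterior angle theorem).

146 degrees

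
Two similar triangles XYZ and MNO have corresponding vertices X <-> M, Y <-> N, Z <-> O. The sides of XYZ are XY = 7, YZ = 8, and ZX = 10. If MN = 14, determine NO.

Since the triangles are similar, the ratio of corresponding sides is constant.
Scale factor k = MN / XY = 14 / 7 = 2
NO = k * YZ = 2 * 8 = 16

16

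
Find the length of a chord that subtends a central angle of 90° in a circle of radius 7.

Drop a perpendicular from the center to the chord, bisecting both the chord and the central angle.
Each half-chord = r sin(θ/2) = 7 sin(45°).
The full chord = 2 × 7 × sin(45°) = 7*sqrt(2).

7*sqrt(2)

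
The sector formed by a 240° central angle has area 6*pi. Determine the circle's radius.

The sector covers 240°/360° = 2/3 of the full circle.
Full circle area = 6*pi / 2/3 = 9*pi.
Since full area = πr², we get r² = 9*pi/π = 9, so r = 3.

3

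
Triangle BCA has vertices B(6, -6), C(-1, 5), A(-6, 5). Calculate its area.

Using the Shoelace formula for a triangle:
Area = (1/2)|x0(y1 - y2) + x1(y2 - y0) + x2(y0 - y1)|
Area = (1/2)|6(5 - 5) + -1(5 - -6) + -6(-6 - 5)|
Area = (1/2)|0 + -11 + 66|
Area = (1/2)|55|
Area = (1/2)(55)
Area = 55/2

55/2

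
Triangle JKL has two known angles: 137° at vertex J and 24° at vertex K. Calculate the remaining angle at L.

Let angle L = x. Then 137 + 24 + x = 180.
x = 180 - 161 = 19 degrees.

19 degrees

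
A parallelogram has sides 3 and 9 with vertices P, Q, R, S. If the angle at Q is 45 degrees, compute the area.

Area = 3 * 9 * sin(45°) = 27 * sqrt(2)/2 = 27*sqrt(2)/2

27*sqrt(2)/2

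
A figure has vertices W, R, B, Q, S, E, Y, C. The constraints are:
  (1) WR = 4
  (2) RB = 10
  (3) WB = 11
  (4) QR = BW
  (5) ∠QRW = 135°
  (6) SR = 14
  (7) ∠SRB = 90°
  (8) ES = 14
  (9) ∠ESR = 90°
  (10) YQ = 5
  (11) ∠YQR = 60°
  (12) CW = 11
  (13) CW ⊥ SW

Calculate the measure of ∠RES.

Step 1: By the law of cosines on triangle ESR: ER² = 14² + 14² − 2·14·14·cos(90°) = 392, so ER = 14·√2.
Step 2: By the inverse law of cosines on triangle RES: cos(∠RES) = ((14·√2)² + 14² − 14²) / (2·14·√2·14) = 392/554.37 = 0.7071, so ∠RES = 45°.

Therefore, the measure of angle ∠RES = 45°.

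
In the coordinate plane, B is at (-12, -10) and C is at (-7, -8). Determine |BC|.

d = sqrt((-7 - -12)^2 + (-8 - -10)^2)
d = sqrt(5^2 + 2^2)
d = sqrt(25 + 4)
d = sqrt(29)

sqrt(29)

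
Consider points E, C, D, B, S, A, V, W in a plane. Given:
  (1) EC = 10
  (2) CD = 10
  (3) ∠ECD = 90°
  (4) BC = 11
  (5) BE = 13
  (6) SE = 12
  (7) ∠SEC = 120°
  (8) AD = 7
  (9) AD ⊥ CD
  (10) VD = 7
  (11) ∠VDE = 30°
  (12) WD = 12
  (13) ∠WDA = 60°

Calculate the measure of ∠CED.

Step 1: By the law of cosines on triangle ECD: ED² = 10² + 10² − 2·10·10·cos(90°) = 200, so ED = 10·√2.
Step 2: By the inverse law of cosines on triangle CED: cos(∠CED) = (10² + (10·√2)² − 10²) / (2·10·10·√2) = 200/282.84 = 0.7071, so ∠CED = 45°.

Therefore, the measure of angle ∠CED = 45°.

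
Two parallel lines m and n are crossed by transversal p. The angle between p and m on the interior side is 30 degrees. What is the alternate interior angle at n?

Alternate interior angles formed by parallel lines and a transversal are equal.
The given angle is 30 degrees.
The alternate interior angle = 30 degrees.

30 degrees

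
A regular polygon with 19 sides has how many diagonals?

The number of diagonals in an n-gon is n(n - 3)/2.
For n = 19: 19(19 - 3)/2 = 19 × 16 / 2 = 152.

152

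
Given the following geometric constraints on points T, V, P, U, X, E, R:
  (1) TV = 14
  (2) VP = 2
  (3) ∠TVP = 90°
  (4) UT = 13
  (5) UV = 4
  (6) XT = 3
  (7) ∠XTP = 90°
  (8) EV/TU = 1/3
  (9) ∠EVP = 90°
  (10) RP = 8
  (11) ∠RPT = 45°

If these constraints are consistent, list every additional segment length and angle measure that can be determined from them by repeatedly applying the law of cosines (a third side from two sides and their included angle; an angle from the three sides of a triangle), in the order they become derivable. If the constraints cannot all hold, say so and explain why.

The constraints are consistent. Derivable facts, in order:
After 1 step:
- PE ≈ 4.77
- TP = 10·√2
- ∠TUV = 96.07°
- ∠TVU = 67.42°
- ∠UTV = 16.51°
After 2 steps:
- PX ≈ 14.46
- TR = 2·√26
- ∠EPV = 65.22°
- ∠PEV = 24.78°
- ∠PTV = 8.13°
- ∠TPV = 81.87°
After 3 steps:
- ∠PRT = 101.31°
- ∠PTR = 33.69°
- ∠PXT = 78.02°
- ∠TPX = 11.98°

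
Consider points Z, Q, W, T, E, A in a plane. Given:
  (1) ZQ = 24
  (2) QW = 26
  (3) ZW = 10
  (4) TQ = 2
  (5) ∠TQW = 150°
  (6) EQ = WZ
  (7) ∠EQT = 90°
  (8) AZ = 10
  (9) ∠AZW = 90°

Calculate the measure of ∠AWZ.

Step 1: By the law of cosines on triangle WZA: WA² = 10² + 10² − 2·10·10·cos(90°) = 200, so WA = 10·√2.
Step 2: By the inverse law of cosines on triangle AWZ: cos(∠AWZ) = ((10·√2)² + 10² − 10²) / (2·10·√2·10) = 200/282.84 = 0.7071, so ∠AWZ = 45°.

Therefore, the measure of angle ∠AWZ = 45°.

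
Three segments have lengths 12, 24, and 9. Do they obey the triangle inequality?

The longest side is 24. The other two sides sum to 9 + 12 = 21.
Since 21 ≤ 24, the two shorter sides cannot reach around to close the triangle.

No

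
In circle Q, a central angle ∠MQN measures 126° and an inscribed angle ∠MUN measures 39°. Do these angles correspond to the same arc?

By the inscribed angle theorem, the inscribed angle for a central angle of 126° should be 126° / 2 = 63°.
The given inscribed angle is 39°, which does not equal 63°.
Therefore, no, they do not correspond to the same arc.

No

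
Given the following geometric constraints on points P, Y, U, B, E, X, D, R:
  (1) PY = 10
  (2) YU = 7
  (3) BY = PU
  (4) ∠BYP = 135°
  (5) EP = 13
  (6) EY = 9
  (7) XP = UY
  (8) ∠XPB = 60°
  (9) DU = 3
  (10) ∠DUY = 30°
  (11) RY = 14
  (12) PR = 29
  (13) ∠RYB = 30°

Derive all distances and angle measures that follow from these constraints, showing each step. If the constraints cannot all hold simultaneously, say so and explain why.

These constraints are not satisfiable: by the triangle inequality in triangle YPR, (1) PY = 10 and (11) RY = 14 force PR ≤ 10 + 14 = 24, but (12) says PR = 29. No planar figure meets all of them, so nothing further can be derived.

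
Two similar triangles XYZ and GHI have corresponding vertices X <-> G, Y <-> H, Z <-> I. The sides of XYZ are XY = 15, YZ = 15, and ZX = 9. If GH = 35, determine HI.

Since the triangles are similar, the ratio of corresponding sides is constant.
Scale factor k = GH / XY = 35 / 15 = 7/3
HI = k * YZ = 7/3 * 15 = 35

35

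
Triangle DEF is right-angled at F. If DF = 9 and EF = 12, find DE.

In a right triangle, the square of the hypotenuse equals the sum of the squares of the two legs.
The legs are 9 and 12, so the hypotenuse = sqrt(81 + 144) = sqrt(225) = 15.

15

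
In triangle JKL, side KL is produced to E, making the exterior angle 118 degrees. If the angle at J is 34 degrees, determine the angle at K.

angle K = 118 - 34 = 84 degrees (exterior angle theorem).

84 degrees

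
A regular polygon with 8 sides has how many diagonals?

Total line segments between 8 vertices = C(8,2) = 28.
Subtract the 8 sides: 28 - 8 = 20 diagonals.

20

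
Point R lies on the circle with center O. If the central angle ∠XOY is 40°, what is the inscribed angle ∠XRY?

By the inscribed angle theorem, the inscribed angle is half the central angle.
Inscribed angle = 40° / 2 = 20°

20°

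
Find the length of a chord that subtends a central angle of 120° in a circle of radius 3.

Drop a perpendicular from the center to the chord, bisecting both the chord and the central angle.
Each half-chord = r sin(θ/2) = 3 sin(60°).
The full chord = 2 × 3 × sin(60°) = 3*sqrt(3).

3*sqrt(3)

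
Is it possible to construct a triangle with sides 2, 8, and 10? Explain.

Check the triangle inequality: 2 + 8 = 10 ≤ 10.
Since the sum of two sides does not exceed the third, no triangle can be formed.

No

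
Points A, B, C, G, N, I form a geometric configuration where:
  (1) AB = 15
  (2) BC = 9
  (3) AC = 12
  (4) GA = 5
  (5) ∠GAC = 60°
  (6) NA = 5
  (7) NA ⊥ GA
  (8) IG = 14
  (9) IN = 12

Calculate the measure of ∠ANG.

Step 1: By the law of cosines on triangle NAG: NG² = 5² + 5² − 2·5·5·cos(90°) = 50, so NG = 5·√2.
Step 2: By the inverse law of cosines on triangle ANG: cos(∠ANG) = (5² + (5·√2)² − 5²) / (2·5·5·√2) = 50/70.71 = 0.7071, so ∠ANG = 45°.

Therefore, the measure of angle ∠ANG = 45°.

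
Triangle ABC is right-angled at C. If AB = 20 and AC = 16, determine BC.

Rearranging the Pythagorean theorem to solve for the unknown leg:
leg^2 = hypotenuse^2 - known_leg^2 = 400 - 256 = 144
leg = sqrt(144) = 12.

12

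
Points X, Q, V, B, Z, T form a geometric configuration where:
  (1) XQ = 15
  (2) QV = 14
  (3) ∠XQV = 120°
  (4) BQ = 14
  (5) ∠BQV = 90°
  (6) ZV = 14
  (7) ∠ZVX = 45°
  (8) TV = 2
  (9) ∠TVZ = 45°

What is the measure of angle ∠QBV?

Step 1: By the law of cosines on triangle BQV: BV² = 14² + 14² − 2·14·14·cos(90°) = 392, so BV = 14·√2.
Step 2: By the inverse law of cosines on triangle QBV: cos(∠QBV) = (14² + (14·√2)² − 14²) / (2·14·14·√2) = 392/554.37 = 0.7071, so ∠QBV = 45°.

Therefore, the measure of angle ∠QBV = 45°.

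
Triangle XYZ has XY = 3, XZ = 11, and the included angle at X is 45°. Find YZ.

By the law of cosines: YZ^2 = XY^2 + XZ^2 - 2*XY*XZ*cos(X)
YZ^2 = 3^2 + 11^2 - 2*3*11*cos(45°)
YZ^2 = 9 + 121 - 66*(sqrt(2)/2)
YZ^2 = 130 - 33*sqrt(2)
YZ = sqrt(130 - 33*sqrt(2))

sqrt(130 - 33*sqrt(2))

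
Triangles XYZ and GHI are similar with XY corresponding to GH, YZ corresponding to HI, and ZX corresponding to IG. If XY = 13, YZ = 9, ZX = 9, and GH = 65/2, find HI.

Similar triangles have proportional sides. Setting up the proportion:
GH / XY = HI / YZ
65/2 / 13 = HI / 9
HI = 9 * 65/2 / 13 = 45/2.

45/2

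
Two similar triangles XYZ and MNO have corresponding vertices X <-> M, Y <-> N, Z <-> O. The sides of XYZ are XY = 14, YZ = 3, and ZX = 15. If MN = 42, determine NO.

k = 42/14 = 3. NO = 3 * 3 = 9.

9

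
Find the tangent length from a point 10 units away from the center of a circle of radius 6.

The tangent, radius, and line from the external point to the center form a right triangle.
The right angle is where the tangent meets the radius.
By the Pythagorean theorem: tangent² + 6² = 10²
tangent² = 100 - 36 = 64
tangent = 8

8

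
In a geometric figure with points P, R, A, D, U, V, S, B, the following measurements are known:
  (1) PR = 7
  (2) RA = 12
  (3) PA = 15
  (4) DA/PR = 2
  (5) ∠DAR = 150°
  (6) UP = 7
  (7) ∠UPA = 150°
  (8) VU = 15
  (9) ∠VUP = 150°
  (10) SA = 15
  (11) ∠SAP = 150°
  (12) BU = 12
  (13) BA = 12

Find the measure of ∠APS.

Step 1: By the law of cosines on triangle PAS: PS² = 15² + 15² − 2·15·15·cos(150°) = 839.71, so PS ≈ 28.98.
Step 2: By the inverse law of cosines on triangle APS: cos(∠APS) = (15² + 28.98² − 15²) / (2·15·28.98) = 839.71/869.33 = 0.9659, so ∠APS = 15°.

Therefore, the measure of angle ∠APS = 15°.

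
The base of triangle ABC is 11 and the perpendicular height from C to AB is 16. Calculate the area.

A triangle's area is half the area of a rectangle with the same base and height.
Area = (1/2) * 11 * 16 = 88.

88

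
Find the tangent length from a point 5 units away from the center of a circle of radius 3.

The tangent, radius, and line from the external point to the center form a right triangle.
The right angle is where the tangent meets the radius.
By the Pythagorean theorem: tangent² + 3² = 5²
tangent² = 25 - 9 = 16
tangent = 4

4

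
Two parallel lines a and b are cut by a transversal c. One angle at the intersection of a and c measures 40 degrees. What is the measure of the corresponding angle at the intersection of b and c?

When a transversal crosses parallel lines, angles in the same position at each intersection are called corresponding angles.
These are always equal, so the answer is 40 degrees.

40 degrees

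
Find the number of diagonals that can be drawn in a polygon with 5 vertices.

Each of the 5 vertices connects to 2 non-adjacent vertices via diagonals.
Total connections = 5 × 2 = 10, but each diagonal is counted twice.
Number of diagonals = 10 / 2 = 5.

5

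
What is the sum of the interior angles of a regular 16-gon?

The sum of interior angles of an n-sided polygon is (n - 2) * 180.
For n = 16: (16 - 2) * 180 = 14 * 180 = 2520 degrees.

2520 degrees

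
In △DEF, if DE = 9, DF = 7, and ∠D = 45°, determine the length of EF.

Law of cosines: EF^2 = 9^2 + 7^2 - 2(9)(7)cos(45°) = 130 - 63*sqrt(2), so EF = sqrt(130 - 63*sqrt(2)).

sqrt(130 - 63*sqrt(2))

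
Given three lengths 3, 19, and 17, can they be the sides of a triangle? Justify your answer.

Check all three triangle inequalities:
3 + 19 = 22 > 17 ✓
3 + 17 = 20 > 19 ✓
19 + 17 = 36 > 3 ✓
All conditions hold, so these sides form a valid triangle.

Yes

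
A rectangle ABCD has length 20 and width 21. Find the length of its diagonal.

Using the Pythagorean theorem:
d² = 20² + 21² = 400 + 441 = 841
d = sqrt(841) = 29

29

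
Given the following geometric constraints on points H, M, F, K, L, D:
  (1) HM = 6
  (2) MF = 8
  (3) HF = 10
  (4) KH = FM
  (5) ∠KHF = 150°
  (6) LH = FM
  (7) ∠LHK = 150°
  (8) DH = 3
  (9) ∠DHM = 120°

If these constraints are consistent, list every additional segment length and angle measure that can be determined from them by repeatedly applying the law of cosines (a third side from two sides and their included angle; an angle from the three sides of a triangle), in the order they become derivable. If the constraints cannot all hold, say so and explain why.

The constraints are consistent. Derivable facts, in order:
After 1 step:
- FK ≈ 17.39
- KL ≈ 15.45
- MD = 3·√7
- ∠FHM = 53.13°
- ∠FMH = 90°
- ∠HFM = 36.87°
After 2 steps:
- ∠DMH = 19.11°
- ∠FKH = 16.71°
- ∠HDM = 40.89°
- ∠HFK = 13.29°
- ∠HKL = 15°
- ∠HLK = 15°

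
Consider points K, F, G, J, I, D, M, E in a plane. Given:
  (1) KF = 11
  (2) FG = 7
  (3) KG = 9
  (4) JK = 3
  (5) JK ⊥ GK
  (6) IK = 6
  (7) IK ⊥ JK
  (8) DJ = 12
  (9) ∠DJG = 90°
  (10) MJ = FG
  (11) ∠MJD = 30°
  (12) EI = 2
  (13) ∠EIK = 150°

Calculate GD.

Step 1: By the law of cosines on triangle JKG: JG² = 3² + 9² − 2·3·9·cos(90°) = 90, so JG = 3·√10.
Step 2: By the law of cosines on triangle GJD: GD² = (3·√10)² + 12² − 2·3·√10·12·cos(90°) = 234, so GD = 3·√26.

Therefore, the length of GD = 3·√26.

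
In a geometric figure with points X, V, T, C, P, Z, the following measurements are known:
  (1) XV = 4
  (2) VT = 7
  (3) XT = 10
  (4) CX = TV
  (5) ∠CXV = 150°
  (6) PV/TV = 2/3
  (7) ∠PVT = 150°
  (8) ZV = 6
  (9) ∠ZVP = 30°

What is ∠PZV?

From the given relations: PV = 2/3·TV = 2/3·7 ≈ 4.67.
Step 1: By the law of cosines on triangle ZVP: ZP² = 6² + 4.67² − 2·6·4.67·cos(30°) = 9.28, so ZP ≈ 3.05.
Step 2: By the inverse law of cosines on triangle PZV: cos(∠PZV) = (3.05² + 6² − 4.67²) / (2·3.05·6) = 23.5/36.56 = 0.6429, so ∠PZV = 49.99°.

Therefore, the measure of angle ∠PZV = 49.99°.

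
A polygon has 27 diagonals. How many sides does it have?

Using d = n(n - 3)/2, we solve 27 = n(n - 3)/2.
So n(n - 3) = 54.
Testing n = 9: 9 * 6 = 54 = 54. Correct.
The polygon has 9 sides.

9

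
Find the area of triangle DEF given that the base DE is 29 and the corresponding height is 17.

Area = (1/2) * base * height
Area = (1/2) * 29 * 17
Area = 493/2

493/2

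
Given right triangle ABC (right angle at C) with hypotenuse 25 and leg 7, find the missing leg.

BC = sqrt(25^2 - 7^2) = sqrt(576) = 24

24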